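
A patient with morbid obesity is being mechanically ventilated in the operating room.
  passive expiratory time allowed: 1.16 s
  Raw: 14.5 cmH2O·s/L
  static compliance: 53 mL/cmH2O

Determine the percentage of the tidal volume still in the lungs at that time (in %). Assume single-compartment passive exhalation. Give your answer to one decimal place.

τ = R × C = 14.5 × 53 mL/cmH2O = 14.5 × 0.053 L/cmH2O = 0.7685 s.
Passive exhalation: V(t)/V₀ = e^(−t/τ) = e^(−1.16/0.7685) = 0.221.
Fraction remaining = 0.221 → 22.1%.

22.1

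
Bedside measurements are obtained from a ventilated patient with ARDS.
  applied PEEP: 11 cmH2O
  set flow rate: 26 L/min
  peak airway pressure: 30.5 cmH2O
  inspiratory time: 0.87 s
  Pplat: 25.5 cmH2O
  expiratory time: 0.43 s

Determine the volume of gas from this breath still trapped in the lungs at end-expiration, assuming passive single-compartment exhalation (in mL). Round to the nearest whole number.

Flow: 26 L/min ÷ 60 = 0.4333 L/s.
Vt = flow × Ti = 0.4333 L/s × 0.87 s × 1000 mL/L = 376.97 mL.
R = (PIP − Pplat)/V̇ = (30.5 − 25.5) / 0.4333 = 5.0/0.4333 = 11.539 cmH2O·s/L.
C = Vt/(Pplat − PEEP) = 376.97 / (25.5 − 11) = 376.97/14.5 = 25.998 mL/cmH2O.
τ = R × C = 11.539 × 0.026 L/cmH2O = 0.3 s.
Fraction remaining = e^(−Te/τ) = e^(−0.43/0.3) = 0.2385.
Trapped volume = 376.97 × 0.2385 = 89.907 mL.

90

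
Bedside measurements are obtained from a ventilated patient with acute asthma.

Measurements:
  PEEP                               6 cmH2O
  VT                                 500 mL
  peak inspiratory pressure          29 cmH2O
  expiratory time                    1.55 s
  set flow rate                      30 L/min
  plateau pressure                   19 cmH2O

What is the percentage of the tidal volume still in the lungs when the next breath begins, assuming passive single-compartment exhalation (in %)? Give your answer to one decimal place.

13.3

Flow: 30 L/min ÷ 60 = 0.5 L/s.
R = (PIP − Pplat)/V̇ = (29 − 19) / 0.5 = 10.0/0.5 = 20.0 cmH2O·s/L.
C = Vt/(Pplat − PEEP) = 500.0 / (19 − 6) = 500.0/13.0 = 38.462 mL/cmH2O.
τ = R × C = 20.0 × 0.03846 L/cmH2O = 0.7692 s.
Fraction remaining at end-expiration = e^(−Te/τ) = e^(−1.55/0.7692) = 0.1333 → 13.33%.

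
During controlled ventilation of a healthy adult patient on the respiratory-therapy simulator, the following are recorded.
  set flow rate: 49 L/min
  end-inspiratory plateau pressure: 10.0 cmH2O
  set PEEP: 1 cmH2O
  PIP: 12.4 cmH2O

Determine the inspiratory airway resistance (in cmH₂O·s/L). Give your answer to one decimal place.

Flow: 49 L/min ÷ 60 = 0.8167 L/s.
Raw = (PIP − Pplat) / flow = (12.4 − 10.0) / 0.8167 = 2.4 / 0.8167 = 2.939 cmH2O·s/L.

2.9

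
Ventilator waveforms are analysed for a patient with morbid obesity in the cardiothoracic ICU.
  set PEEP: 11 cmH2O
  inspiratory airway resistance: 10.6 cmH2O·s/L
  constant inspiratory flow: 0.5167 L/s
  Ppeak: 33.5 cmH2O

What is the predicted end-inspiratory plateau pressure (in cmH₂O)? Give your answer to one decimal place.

Pplat = PIP − Raw × flow = 33.5 − 10.6 × 0.5167 = 33.5 − 5.477 = 28.023 cmH2O.

28.0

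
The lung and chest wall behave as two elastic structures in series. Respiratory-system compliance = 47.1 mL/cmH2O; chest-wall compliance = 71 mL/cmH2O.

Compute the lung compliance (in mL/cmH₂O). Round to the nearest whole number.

1/CL = 1/Crs − 1/Ccw.
1/CL = 1/47.1 − 1/71 = 0.007147.
CL = 139.92 mL/cmH2O.

140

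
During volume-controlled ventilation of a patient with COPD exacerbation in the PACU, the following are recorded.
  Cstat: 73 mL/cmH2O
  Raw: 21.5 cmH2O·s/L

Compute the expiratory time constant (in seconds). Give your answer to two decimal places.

τ = R × C = 21.5 × 73 mL/cmH2O = 21.5 × 0.073 L/cmH2O = 1.57 s.

1.57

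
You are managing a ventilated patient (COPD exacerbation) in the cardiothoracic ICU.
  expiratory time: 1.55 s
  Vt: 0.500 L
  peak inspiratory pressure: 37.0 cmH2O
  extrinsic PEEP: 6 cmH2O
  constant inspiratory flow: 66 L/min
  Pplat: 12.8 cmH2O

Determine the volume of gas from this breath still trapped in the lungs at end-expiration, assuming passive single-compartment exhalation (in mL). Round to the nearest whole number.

192

Flow: 66 L/min ÷ 60 = 1.1 L/s.
R = (PIP − Pplat)/V̇ = (37.0 − 12.8) / 1.1 = 24.2/1.1 = 22.0 cmH2O·s/L.
C = Vt/(Pplat − PEEP) = 500.0 / (12.8 − 6) = 500.0/6.8 = 73.529 mL/cmH2O.
τ = R × C = 22.0 × 0.07353 L/cmH2O = 1.618 s.
Fraction remaining = e^(−Te/τ) = e^(−1.55/1.618) = 0.3837.
Trapped volume = 500.0 × 0.3837 = 191.85 mL.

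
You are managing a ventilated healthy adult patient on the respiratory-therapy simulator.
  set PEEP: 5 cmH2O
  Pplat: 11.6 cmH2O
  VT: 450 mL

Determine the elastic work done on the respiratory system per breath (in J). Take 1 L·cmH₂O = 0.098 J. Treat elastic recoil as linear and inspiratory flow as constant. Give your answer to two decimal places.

0.15

Elastic work ≈ ½ × (Pplat − PEEP) × Vt = 0.5 × (11.6 − 5) × 0.450 L = 0.5 × 6.6 × 0.450 = 1.485 L·cmH2O.
× 0.098 J/(L·cmH2O) → 0.1455 J.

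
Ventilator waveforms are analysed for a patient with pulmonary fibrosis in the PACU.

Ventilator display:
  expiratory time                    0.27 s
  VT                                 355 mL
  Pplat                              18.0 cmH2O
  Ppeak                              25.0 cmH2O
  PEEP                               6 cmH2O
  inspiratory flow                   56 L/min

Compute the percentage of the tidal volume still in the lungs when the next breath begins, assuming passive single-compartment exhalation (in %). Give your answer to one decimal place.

Flow: 56 L/min ÷ 60 = 0.9333 L/s.
R = (PIP − Pplat)/V̇ = (25.0 − 18.0) / 0.9333 = 7.0/0.9333 = 7.5 cmH2O·s/L.
C = Vt/(Pplat − PEEP) = 355.0 / (18.0 − 6) = 355.0/12.0 = 29.583 mL/cmH2O.
τ = R × C = 7.5 × 0.02958 L/cmH2O = 0.2219 s.
Fraction remaining at end-expiration = e^(−Te/τ) = e^(−0.27/0.2219) = 0.2962 → 29.62%.

29.6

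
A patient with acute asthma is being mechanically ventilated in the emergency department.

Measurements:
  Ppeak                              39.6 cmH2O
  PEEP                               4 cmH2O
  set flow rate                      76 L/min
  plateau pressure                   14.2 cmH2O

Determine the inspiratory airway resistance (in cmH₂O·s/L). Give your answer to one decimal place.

20.1

Flow: 76 L/min ÷ 60 = 1.2667 L/s.
Raw = (PIP − Pplat) / flow = (39.6 − 14.2) / 1.2667 = 25.4 / 1.2667 = 20.052 cmH2O·s/L.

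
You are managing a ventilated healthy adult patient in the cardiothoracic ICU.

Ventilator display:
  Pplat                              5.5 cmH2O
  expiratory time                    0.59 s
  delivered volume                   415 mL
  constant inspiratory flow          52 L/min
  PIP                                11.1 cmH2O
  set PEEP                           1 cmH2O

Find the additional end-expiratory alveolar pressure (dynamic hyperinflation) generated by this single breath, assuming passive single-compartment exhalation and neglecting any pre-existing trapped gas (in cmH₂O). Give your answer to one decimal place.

1.7

Flow: 52 L/min ÷ 60 = 0.8667 L/s.
R = (PIP − Pplat)/V̇ = (11.1 − 5.5) / 0.8667 = 5.6/0.8667 = 6.461 cmH2O·s/L.
C = Vt/(Pplat − PEEP) = 415.0 / (5.5 − 1) = 415.0/4.5 = 92.222 mL/cmH2O.
τ = R × C = 6.461 × 0.09222 L/cmH2O = 0.5958 s.
Fraction remaining = e^(−Te/τ) = e^(−0.59/0.5958) = 0.3715; trapped volume = 415.0 × 0.3715 = 154.17 mL.
Additional alveolar pressure from trapping ≈ V_trapped / C = 154.17 / 92.222 = 1.672 cmH2O.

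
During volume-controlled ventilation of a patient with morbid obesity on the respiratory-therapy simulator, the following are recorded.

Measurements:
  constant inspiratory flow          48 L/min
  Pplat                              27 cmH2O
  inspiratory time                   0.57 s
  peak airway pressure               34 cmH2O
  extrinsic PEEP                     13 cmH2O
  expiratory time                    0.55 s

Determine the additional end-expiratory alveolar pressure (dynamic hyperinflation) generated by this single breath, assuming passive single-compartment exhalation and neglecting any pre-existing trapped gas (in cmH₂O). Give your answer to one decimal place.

Flow: 48 L/min ÷ 60 = 0.8 L/s.
Vt = flow × Ti = 0.8 L/s × 0.57 s × 1000 mL/L = 456.0 mL.
R = (PIP − Pplat)/V̇ = (34 − 27) / 0.8 = 7.0/0.8 = 8.75 cmH2O·s/L.
C = Vt/(Pplat − PEEP) = 456.0 / (27 − 13) = 456.0/14.0 = 32.571 mL/cmH2O.
τ = R × C = 8.75 × 0.03257 L/cmH2O = 0.285 s.
Fraction remaining = e^(−Te/τ) = e^(−0.55/0.285) = 0.1452; trapped volume = 456.0 × 0.1452 = 66.211 mL.
Additional alveolar pressure from trapping ≈ V_trapped / C = 66.211 / 32.571 = 2.033 cmH2O.

2.0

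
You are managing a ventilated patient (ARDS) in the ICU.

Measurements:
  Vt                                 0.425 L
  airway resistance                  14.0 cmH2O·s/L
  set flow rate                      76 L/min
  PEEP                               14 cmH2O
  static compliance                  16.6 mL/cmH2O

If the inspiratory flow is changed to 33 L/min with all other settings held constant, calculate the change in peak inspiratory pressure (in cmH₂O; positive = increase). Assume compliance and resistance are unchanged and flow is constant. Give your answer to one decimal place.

Flow: 76 L/min ÷ 60 = 1.2667 L/s.
New flow: 33 L/min ÷ 60 = 0.55 L/s.
PIP = Vt/C + R·V̇ + PEEP (constant-flow equation of motion).
Only the resistive term changes: ΔPIP = R × ΔV̇ = 14.0 × (0.55 − 1.2667) = 14.0 × -0.7167 = -10.034 cmH2O.

-10.0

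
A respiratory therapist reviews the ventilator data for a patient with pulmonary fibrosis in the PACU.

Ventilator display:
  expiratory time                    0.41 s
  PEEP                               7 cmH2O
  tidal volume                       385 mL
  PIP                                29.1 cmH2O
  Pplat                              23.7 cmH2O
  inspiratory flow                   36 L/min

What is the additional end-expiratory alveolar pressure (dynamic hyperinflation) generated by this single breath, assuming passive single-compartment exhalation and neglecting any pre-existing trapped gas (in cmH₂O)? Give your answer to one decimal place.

2.3

Flow: 36 L/min ÷ 60 = 0.6 L/s.
R = (PIP − Pplat)/V̇ = (29.1 − 23.7) / 0.6 = 5.4/0.6 = 9.0 cmH2O·s/L.
C = Vt/(Pplat − PEEP) = 385.0 / (23.7 − 7) = 385.0/16.7 = 23.054 mL/cmH2O.
τ = R × C = 9.0 × 0.02305 L/cmH2O = 0.2075 s.
Fraction remaining = e^(−Te/τ) = e^(−0.41/0.2075) = 0.1386; trapped volume = 385.0 × 0.1386 = 53.361 mL.
Additional alveolar pressure from trapping ≈ V_trapped / C = 53.361 / 23.054 = 2.315 cmH2O.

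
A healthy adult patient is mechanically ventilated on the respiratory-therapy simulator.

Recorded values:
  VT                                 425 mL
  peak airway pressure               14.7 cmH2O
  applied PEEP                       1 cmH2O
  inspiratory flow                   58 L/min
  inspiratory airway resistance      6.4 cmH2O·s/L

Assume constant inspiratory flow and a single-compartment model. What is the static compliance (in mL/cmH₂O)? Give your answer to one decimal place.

Flow: 58 L/min ÷ 60 = 0.9667 L/s.
Equation of motion (constant flow): PIP = Vt/C + R·V̇ + PEEP.
Vt/C = PIP − R·V̇ − PEEP = 14.7 − 6.4×0.9667 − 1 = 14.7 − 6.187 − 1 = 7.513 cmH2O.
C = Vt / 7.513 = 425 / 7.513 = 56.569 mL/cmH2O.

56.6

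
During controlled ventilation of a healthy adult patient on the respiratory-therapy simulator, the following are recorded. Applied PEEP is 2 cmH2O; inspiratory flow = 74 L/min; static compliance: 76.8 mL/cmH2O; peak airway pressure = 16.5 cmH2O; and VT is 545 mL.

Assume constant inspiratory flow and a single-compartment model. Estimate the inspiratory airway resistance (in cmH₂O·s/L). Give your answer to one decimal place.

Flow: 74 L/min ÷ 60 = 1.2333 L/s.
Equation of motion (constant flow): PIP = Vt/C + R·V̇ + PEEP.
R·V̇ = PIP − Vt/C − PEEP = 16.5 − 545/76.8 − 2 = 16.5 − 7.096 − 2 = 7.404 cmH2O.
R = 7.404 / 1.2333 = 6.003 cmH2O·s/L.

6.0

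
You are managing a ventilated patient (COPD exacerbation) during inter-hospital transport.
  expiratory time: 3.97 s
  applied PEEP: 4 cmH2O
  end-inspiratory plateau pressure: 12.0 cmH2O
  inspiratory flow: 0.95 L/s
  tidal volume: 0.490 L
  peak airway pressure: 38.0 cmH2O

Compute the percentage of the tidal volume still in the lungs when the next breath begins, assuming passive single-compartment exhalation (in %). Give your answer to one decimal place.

9.4

R = (PIP − Pplat)/V̇ = (38.0 − 12.0) / 0.95 = 26.0/0.95 = 27.368 cmH2O·s/L.
C = Vt/(Pplat − PEEP) = 490.0 / (12.0 − 4) = 490.0/8.0 = 61.25 mL/cmH2O.
τ = R × C = 27.368 × 0.06125 L/cmH2O = 1.676 s.
Fraction remaining at end-expiration = e^(−Te/τ) = e^(−3.97/1.676) = 0.0936 → 9.36%.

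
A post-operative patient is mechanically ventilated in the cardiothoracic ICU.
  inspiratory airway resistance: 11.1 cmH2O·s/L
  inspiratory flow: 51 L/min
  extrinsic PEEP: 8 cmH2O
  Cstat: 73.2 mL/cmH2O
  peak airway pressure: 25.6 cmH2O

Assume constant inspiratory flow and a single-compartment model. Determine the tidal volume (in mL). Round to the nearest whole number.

598

Flow: 51 L/min ÷ 60 = 0.85 L/s.
Equation of motion (constant flow): PIP = Vt/C + R·V̇ + PEEP.
Vt/C = PIP − R·V̇ − PEEP = 25.6 − 9.435 − 8 = 8.165 cmH2O.
Vt = C × 8.165 = 73.2 × 8.165 = 597.68 mL.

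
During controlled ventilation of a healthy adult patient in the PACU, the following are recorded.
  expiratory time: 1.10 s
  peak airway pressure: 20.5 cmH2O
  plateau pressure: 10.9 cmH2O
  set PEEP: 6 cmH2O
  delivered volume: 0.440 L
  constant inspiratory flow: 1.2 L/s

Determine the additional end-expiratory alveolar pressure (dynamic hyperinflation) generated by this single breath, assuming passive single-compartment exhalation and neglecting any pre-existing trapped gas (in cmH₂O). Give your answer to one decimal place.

R = (PIP − Pplat)/V̇ = (20.5 − 10.9) / 1.2 = 9.6/1.2 = 8.0 cmH2O·s/L.
C = Vt/(Pplat − PEEP) = 440.0 / (10.9 − 6) = 440.0/4.9 = 89.796 mL/cmH2O.
τ = R × C = 8.0 × 0.0898 L/cmH2O = 0.7184 s.
Fraction remaining = e^(−Te/τ) = e^(−1.10/0.7184) = 0.2163; trapped volume = 440.0 × 0.2163 = 95.172 mL.
Additional alveolar pressure from trapping ≈ V_trapped / C = 95.172 / 89.796 = 1.06 cmH2O.

1.1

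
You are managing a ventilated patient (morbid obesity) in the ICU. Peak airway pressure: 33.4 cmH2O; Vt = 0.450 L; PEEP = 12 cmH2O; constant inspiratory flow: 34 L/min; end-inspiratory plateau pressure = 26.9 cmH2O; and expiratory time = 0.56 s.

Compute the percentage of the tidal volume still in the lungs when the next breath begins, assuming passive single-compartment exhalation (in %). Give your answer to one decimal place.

19.9

Flow: 34 L/min ÷ 60 = 0.5667 L/s.
R = (PIP − Pplat)/V̇ = (33.4 − 26.9) / 0.5667 = 6.5/0.5667 = 11.47 cmH2O·s/L.
C = Vt/(Pplat − PEEP) = 450.0 / (26.9 − 12) = 450.0/14.9 = 30.201 mL/cmH2O.
τ = R × C = 11.47 × 0.0302 L/cmH2O = 0.3464 s.
Fraction remaining at end-expiration = e^(−Te/τ) = e^(−0.56/0.3464) = 0.1986 → 19.86%.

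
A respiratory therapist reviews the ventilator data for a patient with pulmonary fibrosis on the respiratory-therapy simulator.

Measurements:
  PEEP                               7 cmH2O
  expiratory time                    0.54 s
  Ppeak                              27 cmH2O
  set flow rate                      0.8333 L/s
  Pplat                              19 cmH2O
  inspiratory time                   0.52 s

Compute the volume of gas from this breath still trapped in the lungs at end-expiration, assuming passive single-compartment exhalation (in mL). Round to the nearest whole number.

Vt = flow × Ti = 0.8333 L/s × 0.52 s × 1000 mL/L = 433.32 mL.
R = (PIP − Pplat)/V̇ = (27 − 19) / 0.8333 = 8.0/0.8333 = 9.6 cmH2O·s/L.
C = Vt/(Pplat − PEEP) = 433.32 / (19 − 7) = 433.32/12.0 = 36.11 mL/cmH2O.
τ = R × C = 9.6 × 0.03611 L/cmH2O = 0.3467 s.
Fraction remaining = e^(−Te/τ) = e^(−0.54/0.3467) = 0.2107.
Trapped volume = 433.32 × 0.2107 = 91.301 mL.

91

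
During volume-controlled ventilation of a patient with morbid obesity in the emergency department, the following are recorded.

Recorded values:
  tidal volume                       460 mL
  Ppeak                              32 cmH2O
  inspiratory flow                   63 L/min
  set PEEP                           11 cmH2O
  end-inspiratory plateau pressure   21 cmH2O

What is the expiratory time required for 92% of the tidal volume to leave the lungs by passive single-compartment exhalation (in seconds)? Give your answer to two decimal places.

1.22

Flow: 63 L/min ÷ 60 = 1.05 L/s.
R = (PIP − Pplat)/V̇ = (32 − 21) / 1.05 = 11.0/1.05 = 10.476 cmH2O·s/L.
C = Vt/(Pplat − PEEP) = 460.0 / (21 − 11) = 460.0/10.0 = 46.0 mL/cmH2O.
τ = R × C = 10.476 × 0.046 L/cmH2O = 0.4819 s.
t = −τ·ln(1 − 0.92) = −0.4819·ln(0.08) = 1.217 s.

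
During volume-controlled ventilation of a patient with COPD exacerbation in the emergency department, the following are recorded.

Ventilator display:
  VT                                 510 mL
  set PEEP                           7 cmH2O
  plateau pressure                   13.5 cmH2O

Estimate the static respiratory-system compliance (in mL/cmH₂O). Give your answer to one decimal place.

78.5

Cstat = Vt / (Pplat − PEEP) = 510 / (13.5 − 7) = 510 / 6.5 = 78.462 mL/cmH2O.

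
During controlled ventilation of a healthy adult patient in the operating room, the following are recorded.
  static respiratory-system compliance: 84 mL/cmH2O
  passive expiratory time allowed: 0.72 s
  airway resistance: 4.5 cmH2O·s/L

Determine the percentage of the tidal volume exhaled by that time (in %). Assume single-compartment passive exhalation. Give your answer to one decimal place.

τ = R × C = 4.5 × 84 mL/cmH2O = 4.5 × 0.084 L/cmH2O = 0.378 s.
Passive exhalation: V(t)/V₀ = e^(−t/τ) = e^(−0.72/0.378) = 0.1489.
Fraction exhaled = 1 − 0.1489 = 0.8511 → 85.11%.

85.1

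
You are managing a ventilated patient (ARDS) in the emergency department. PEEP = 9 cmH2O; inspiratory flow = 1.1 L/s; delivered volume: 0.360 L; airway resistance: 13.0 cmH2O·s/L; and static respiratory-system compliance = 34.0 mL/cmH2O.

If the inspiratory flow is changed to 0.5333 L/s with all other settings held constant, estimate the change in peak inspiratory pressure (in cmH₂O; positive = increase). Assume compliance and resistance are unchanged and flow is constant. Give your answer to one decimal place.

-7.4

PIP = Vt/C + R·V̇ + PEEP (constant-flow equation of motion).
Only the resistive term changes: ΔPIP = R × ΔV̇ = 13.0 × (0.5333 − 1.1) = 13.0 × -0.5667 = -7.367 cmH2O.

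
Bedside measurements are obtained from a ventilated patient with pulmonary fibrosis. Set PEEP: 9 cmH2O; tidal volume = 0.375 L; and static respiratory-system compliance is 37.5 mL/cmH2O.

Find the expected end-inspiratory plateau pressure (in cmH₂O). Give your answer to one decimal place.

Pplat = PEEP + Vt / Cstat = 9 + 375 / 37.5 = 9 + 10.0 = 19.0 cmH2O.

19.0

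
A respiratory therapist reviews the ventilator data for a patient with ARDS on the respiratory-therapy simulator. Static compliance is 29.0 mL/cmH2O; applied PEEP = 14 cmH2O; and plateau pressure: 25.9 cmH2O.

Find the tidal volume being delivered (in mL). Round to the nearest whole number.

Vt = Cstat × (Pplat − PEEP) = 29.0 × (25.9 − 14) = 29.0 × 11.9 = 345.1 mL.

345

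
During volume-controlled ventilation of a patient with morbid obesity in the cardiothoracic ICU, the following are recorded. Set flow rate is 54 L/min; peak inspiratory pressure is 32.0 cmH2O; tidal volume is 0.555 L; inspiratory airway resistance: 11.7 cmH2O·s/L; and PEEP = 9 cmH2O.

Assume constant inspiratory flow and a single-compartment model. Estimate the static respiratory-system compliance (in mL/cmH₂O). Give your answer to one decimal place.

44.5

Flow: 54 L/min ÷ 60 = 0.9 L/s.
Equation of motion (constant flow): PIP = Vt/C + R·V̇ + PEEP.
Vt/C = PIP − R·V̇ − PEEP = 32.0 − 11.7×0.9 − 9 = 32.0 − 10.53 − 9 = 12.47 cmH2O.
C = Vt / 12.47 = 555 / 12.47 = 44.507 mL/cmH2O.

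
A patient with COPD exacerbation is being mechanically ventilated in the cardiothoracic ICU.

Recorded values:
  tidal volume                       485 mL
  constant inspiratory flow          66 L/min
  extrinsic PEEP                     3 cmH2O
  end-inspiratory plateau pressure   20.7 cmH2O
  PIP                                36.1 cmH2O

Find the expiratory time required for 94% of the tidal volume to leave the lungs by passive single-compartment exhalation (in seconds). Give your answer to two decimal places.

1.08

Flow: 66 L/min ÷ 60 = 1.1 L/s.
R = (PIP − Pplat)/V̇ = (36.1 − 20.7) / 1.1 = 15.4/1.1 = 14.0 cmH2O·s/L.
C = Vt/(Pplat − PEEP) = 485.0 / (20.7 − 3) = 485.0/17.7 = 27.401 mL/cmH2O.
τ = R × C = 14.0 × 0.0274 L/cmH2O = 0.3836 s.
t = −τ·ln(1 − 0.94) = −0.3836·ln(0.06) = 1.079 s.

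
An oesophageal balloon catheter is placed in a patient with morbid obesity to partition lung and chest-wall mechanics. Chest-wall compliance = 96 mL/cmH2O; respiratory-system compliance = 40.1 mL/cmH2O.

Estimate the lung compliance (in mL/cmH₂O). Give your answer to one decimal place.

1/CL = 1/Crs − 1/Ccw.
1/CL = 1/40.1 − 1/96 = 0.01452.
CL = 68.871 mL/cmH2O.

68.9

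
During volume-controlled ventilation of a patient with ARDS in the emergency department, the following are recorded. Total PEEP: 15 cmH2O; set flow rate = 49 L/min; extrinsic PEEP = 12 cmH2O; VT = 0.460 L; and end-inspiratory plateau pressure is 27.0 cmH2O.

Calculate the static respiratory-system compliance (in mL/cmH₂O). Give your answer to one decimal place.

38.3

End-expiratory occlusion gives total PEEP = 15 cmH2O (intrinsic PEEP = 15 − 12 = 3). Use total PEEP for the elastic gradient.
Cstat = Vt / (Pplat − PEEPtotal) = 460 / (27.0 − 15) = 460 / 12.0 = 38.333 mL/cmH2O.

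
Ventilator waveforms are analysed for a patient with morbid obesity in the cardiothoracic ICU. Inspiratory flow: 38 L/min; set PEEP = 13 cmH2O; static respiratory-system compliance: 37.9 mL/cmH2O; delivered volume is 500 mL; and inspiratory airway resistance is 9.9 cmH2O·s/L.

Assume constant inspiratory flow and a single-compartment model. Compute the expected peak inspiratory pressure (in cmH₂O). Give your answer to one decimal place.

Flow: 38 L/min ÷ 60 = 0.6333 L/s.
Equation of motion (constant flow): PIP = Vt/C + R·V̇ + PEEP.
PIP = 500/37.9 + 9.9×0.6333 + 13 = 13.193 + 6.27 + 13 = 32.463 cmH2O.

32.5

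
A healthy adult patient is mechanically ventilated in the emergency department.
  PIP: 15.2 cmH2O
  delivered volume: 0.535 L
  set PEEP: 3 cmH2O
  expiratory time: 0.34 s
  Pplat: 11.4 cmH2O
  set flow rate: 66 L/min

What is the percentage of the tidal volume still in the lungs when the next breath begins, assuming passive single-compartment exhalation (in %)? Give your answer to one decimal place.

21.3

Flow: 66 L/min ÷ 60 = 1.1 L/s.
R = (PIP − Pplat)/V̇ = (15.2 − 11.4) / 1.1 = 3.8/1.1 = 3.455 cmH2O·s/L.
C = Vt/(Pplat − PEEP) = 535.0 / (11.4 − 3) = 535.0/8.4 = 63.69 mL/cmH2O.
τ = R × C = 3.455 × 0.06369 L/cmH2O = 0.22 s.
Fraction remaining at end-expiration = e^(−Te/τ) = e^(−0.34/0.22) = 0.2132 → 21.32%.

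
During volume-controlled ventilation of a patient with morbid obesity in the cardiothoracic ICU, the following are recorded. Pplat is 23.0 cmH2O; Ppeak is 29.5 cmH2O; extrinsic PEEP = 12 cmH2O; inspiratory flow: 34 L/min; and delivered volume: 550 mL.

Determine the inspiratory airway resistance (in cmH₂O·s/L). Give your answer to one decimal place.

Flow: 34 L/min ÷ 60 = 0.5667 L/s.
Raw = (PIP − Pplat) / flow = (29.5 − 23.0) / 0.5667 = 6.5 / 0.5667 = 11.47 cmH2O·s/L.

11.5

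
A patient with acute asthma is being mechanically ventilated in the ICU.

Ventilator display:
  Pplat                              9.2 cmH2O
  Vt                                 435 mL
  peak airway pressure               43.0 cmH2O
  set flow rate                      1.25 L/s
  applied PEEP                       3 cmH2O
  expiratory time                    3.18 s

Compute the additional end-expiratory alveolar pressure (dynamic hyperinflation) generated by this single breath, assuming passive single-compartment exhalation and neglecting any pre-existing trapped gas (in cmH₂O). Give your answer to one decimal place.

R = (PIP − Pplat)/V̇ = (43.0 − 9.2) / 1.25 = 33.8/1.25 = 27.04 cmH2O·s/L.
C = Vt/(Pplat − PEEP) = 435.0 / (9.2 − 3) = 435.0/6.2 = 70.161 mL/cmH2O.
τ = R × C = 27.04 × 0.07016 L/cmH2O = 1.897 s.
Fraction remaining = e^(−Te/τ) = e^(−3.18/1.897) = 0.1871; trapped volume = 435.0 × 0.1871 = 81.389 mL.
Additional alveolar pressure from trapping ≈ V_trapped / C = 81.389 / 70.161 = 1.16 cmH2O.

1.2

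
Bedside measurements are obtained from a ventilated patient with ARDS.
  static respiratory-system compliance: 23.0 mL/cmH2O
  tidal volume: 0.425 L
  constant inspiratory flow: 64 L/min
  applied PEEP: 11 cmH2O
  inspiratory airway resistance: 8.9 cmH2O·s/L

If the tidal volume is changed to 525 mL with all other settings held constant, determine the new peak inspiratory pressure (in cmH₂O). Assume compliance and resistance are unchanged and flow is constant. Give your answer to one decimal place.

43.3

Flow: 64 L/min ÷ 60 = 1.0667 L/s.
PIP = Vt/C + R·V̇ + PEEP (constant-flow equation of motion).
Only the elastic term changes: ΔPIP = ΔVt / C = (525 − 425) / 23.0 = 4.348 cmH2O.
Original PIP = 425/23.0 + 8.9×1.0667 + 11 = 38.972 cmH2O; new PIP = 38.972 + (4.348) = 43.32 cmH2O.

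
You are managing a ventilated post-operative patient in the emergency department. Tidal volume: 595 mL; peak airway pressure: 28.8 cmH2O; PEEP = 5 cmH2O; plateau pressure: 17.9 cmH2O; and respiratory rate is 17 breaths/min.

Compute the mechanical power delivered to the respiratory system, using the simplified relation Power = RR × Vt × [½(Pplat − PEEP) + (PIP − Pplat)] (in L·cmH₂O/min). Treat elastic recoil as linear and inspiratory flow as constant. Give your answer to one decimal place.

Per-breath work = Vt × [½(Pplat−PEEP) + (PIP−Pplat)] = 0.595 × [0.5×12.9 + 10.9] = 0.595 × 17.35 = 10.323 L·cmH2O.
Power = 17 × 10.323 = 175.49 L·cmH2O/min.

175.5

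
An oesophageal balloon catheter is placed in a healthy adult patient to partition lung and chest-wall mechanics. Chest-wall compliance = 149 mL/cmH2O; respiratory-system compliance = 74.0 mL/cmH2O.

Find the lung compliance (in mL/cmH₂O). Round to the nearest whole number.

1/CL = 1/Crs − 1/Ccw.
1/CL = 1/74.0 − 1/149 = 0.006802.
CL = 147.02 mL/cmH2O.

147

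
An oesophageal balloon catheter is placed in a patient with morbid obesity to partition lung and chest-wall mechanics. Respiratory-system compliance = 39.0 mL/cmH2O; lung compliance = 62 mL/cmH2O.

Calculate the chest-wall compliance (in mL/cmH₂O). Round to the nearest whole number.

105

1/Ccw = 1/Crs − 1/CL.
1/Ccw = 1/39.0 − 1/62 = 0.009512.
Ccw = 105.13 mL/cmH2O.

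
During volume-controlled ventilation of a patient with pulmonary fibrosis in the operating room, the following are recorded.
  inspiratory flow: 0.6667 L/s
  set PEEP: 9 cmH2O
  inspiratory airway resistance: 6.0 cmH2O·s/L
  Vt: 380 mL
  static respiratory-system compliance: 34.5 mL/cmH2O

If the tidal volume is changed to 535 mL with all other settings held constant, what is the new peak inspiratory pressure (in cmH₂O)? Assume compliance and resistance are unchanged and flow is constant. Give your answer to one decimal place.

PIP = Vt/C + R·V̇ + PEEP (constant-flow equation of motion).
Only the elastic term changes: ΔPIP = ΔVt / C = (535 − 380) / 34.5 = 4.493 cmH2O.
Original PIP = 380/34.5 + 6.0×0.6667 + 9 = 24.015 cmH2O; new PIP = 24.015 + (4.493) = 28.508 cmH2O.

28.5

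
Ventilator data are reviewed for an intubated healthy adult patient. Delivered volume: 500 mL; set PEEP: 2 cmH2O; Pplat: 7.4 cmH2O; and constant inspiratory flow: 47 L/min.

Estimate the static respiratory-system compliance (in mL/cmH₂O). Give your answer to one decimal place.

92.6

Cstat = Vt / (Pplat − PEEP) = 500 / (7.4 − 2) = 500 / 5.4 = 92.593 mL/cmH2O.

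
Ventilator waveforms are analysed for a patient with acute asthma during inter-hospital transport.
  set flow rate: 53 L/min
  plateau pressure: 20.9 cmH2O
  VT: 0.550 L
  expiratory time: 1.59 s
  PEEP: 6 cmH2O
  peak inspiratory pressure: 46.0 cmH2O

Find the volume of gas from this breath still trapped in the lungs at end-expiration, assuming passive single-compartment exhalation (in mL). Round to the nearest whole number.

121

Flow: 53 L/min ÷ 60 = 0.8833 L/s.
R = (PIP − Pplat)/V̇ = (46.0 − 20.9) / 0.8833 = 25.1/0.8833 = 28.416 cmH2O·s/L.
C = Vt/(Pplat − PEEP) = 550.0 / (20.9 − 6) = 550.0/14.9 = 36.913 mL/cmH2O.
τ = R × C = 28.416 × 0.03691 L/cmH2O = 1.049 s.
Fraction remaining = e^(−Te/τ) = e^(−1.59/1.049) = 0.2196.
Trapped volume = 550.0 × 0.2196 = 120.78 mL.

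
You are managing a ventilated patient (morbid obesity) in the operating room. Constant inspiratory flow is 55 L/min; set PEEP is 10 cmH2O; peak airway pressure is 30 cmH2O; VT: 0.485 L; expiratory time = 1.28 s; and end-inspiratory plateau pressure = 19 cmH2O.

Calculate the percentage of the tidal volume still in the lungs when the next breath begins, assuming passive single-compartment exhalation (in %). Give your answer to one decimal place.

13.8

Flow: 55 L/min ÷ 60 = 0.9167 L/s.
R = (PIP − Pplat)/V̇ = (30 − 19) / 0.9167 = 11.0/0.9167 = 12.0 cmH2O·s/L.
C = Vt/(Pplat − PEEP) = 485.0 / (19 − 10) = 485.0/9.0 = 53.889 mL/cmH2O.
τ = R × C = 12.0 × 0.05389 L/cmH2O = 0.6467 s.
Fraction remaining at end-expiration = e^(−Te/τ) = e^(−1.28/0.6467) = 0.1382 → 13.82%.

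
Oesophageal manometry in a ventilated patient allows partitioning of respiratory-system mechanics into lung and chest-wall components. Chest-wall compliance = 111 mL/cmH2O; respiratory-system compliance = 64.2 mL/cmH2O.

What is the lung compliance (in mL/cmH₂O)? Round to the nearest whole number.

1/CL = 1/Crs − 1/Ccw.
1/CL = 1/64.2 − 1/111 = 0.006567.
CL = 152.28 mL/cmH2O.

152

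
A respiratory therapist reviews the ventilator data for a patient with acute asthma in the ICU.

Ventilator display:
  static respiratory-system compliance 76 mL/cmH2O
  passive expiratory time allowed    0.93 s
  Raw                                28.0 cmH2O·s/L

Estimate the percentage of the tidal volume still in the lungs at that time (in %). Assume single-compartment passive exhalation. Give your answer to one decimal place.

64.6

τ = R × C = 28.0 × 76 mL/cmH2O = 28.0 × 0.076 L/cmH2O = 2.128 s.
Passive exhalation: V(t)/V₀ = e^(−t/τ) = e^(−0.93/2.128) = 0.646.
Fraction remaining = 0.646 → 64.6%.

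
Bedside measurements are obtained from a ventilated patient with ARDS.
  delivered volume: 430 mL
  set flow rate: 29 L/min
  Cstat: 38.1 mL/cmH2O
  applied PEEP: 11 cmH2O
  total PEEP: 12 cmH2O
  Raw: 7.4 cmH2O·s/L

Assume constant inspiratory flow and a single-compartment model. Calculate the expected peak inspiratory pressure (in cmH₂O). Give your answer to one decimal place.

26.9

Flow: 29 L/min ÷ 60 = 0.4833 L/s.
Total PEEP = 12 cmH2O (set 11 + intrinsic 1); this is the baseline alveolar pressure.
Equation of motion (constant flow): PIP = Vt/C + R·V̇ + PEEP.
PIP = 430/38.1 + 7.4×0.4833 + 12 = 11.286 + 3.576 + 12 = 26.862 cmH2O.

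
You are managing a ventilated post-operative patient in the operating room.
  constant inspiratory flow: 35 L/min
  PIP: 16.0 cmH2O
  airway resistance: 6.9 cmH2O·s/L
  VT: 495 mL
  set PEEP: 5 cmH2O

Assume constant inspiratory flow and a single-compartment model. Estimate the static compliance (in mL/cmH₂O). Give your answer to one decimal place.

71.0

Flow: 35 L/min ÷ 60 = 0.5833 L/s.
Equation of motion (constant flow): PIP = Vt/C + R·V̇ + PEEP.
Vt/C = PIP − R·V̇ − PEEP = 16.0 − 6.9×0.5833 − 5 = 16.0 − 4.025 − 5 = 6.975 cmH2O.
C = Vt / 6.975 = 495 / 6.975 = 70.968 mL/cmH2O.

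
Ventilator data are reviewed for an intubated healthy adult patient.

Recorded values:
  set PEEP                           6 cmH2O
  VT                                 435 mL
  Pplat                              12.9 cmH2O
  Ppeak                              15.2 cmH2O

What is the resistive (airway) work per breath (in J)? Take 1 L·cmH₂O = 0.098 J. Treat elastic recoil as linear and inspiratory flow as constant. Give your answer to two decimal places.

0.10

With constant inspiratory flow the resistive pressure is constant at PIP − Pplat = 15.2 − 12.9 = 2.3 cmH2O, so resistive work = 2.3 × 0.435 = 1.001 L·cmH2O.
× 0.098 J/(L·cmH2O) → 0.0981 J.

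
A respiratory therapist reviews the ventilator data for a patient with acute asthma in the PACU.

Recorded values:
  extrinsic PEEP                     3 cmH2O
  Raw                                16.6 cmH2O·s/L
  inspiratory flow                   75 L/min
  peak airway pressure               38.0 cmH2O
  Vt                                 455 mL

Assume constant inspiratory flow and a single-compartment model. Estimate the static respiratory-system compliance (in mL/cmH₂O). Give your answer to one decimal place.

Flow: 75 L/min ÷ 60 = 1.25 L/s.
Equation of motion (constant flow): PIP = Vt/C + R·V̇ + PEEP.
Vt/C = PIP − R·V̇ − PEEP = 38.0 − 16.6×1.25 − 3 = 38.0 − 20.75 − 3 = 14.25 cmH2O.
C = Vt / 14.25 = 455 / 14.25 = 31.93 mL/cmH2O.

31.9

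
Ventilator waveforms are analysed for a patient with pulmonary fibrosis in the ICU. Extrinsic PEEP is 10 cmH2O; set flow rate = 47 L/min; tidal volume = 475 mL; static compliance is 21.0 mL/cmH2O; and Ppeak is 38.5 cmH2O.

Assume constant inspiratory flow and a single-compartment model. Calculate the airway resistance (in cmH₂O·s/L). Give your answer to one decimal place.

Flow: 47 L/min ÷ 60 = 0.7833 L/s.
Equation of motion (constant flow): PIP = Vt/C + R·V̇ + PEEP.
R·V̇ = PIP − Vt/C − PEEP = 38.5 − 475/21.0 − 10 = 38.5 − 22.619 − 10 = 5.881 cmH2O.
R = 5.881 / 0.7833 = 7.508 cmH2O·s/L.

7.5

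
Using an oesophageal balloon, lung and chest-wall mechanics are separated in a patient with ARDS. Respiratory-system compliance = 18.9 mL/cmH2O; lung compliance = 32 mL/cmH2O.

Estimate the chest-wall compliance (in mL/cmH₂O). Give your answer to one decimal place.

1/Ccw = 1/Crs − 1/CL.
1/Ccw = 1/18.9 − 1/32 = 0.02166.
Ccw = 46.168 mL/cmH2O.

46.2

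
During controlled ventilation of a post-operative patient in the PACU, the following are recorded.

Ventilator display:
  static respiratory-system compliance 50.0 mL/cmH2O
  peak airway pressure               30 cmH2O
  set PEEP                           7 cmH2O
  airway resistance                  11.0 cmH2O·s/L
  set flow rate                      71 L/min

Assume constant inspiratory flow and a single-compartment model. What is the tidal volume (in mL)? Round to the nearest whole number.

Flow: 71 L/min ÷ 60 = 1.1833 L/s.
Equation of motion (constant flow): PIP = Vt/C + R·V̇ + PEEP.
Vt/C = PIP − R·V̇ − PEEP = 30 − 13.016 − 7 = 9.984 cmH2O.
Vt = C × 9.984 = 50.0 × 9.984 = 499.2 mL.

499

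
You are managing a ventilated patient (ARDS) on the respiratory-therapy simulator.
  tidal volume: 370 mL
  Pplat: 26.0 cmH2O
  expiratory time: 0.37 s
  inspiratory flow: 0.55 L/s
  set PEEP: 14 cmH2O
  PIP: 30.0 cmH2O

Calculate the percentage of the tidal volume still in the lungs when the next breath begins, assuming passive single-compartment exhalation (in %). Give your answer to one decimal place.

19.2

R = (PIP − Pplat)/V̇ = (30.0 − 26.0) / 0.55 = 4.0/0.55 = 7.273 cmH2O·s/L.
C = Vt/(Pplat − PEEP) = 370.0 / (26.0 − 14) = 370.0/12.0 = 30.833 mL/cmH2O.
τ = R × C = 7.273 × 0.03083 L/cmH2O = 0.2242 s.
Fraction remaining at end-expiration = e^(−Te/τ) = e^(−0.37/0.2242) = 0.192 → 19.2%.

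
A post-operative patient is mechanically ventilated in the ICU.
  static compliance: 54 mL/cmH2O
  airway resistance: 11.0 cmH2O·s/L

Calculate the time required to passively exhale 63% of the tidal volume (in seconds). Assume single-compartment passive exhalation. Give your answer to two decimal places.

0.59

τ = R × C = 11.0 × 54 mL/cmH2O = 11.0 × 0.054 L/cmH2O = 0.594 s.
Exhaled fraction f = 1 − e^(−t/τ) → t = −τ·ln(1 − f) = −0.594·ln(0.37) = 0.5906 s.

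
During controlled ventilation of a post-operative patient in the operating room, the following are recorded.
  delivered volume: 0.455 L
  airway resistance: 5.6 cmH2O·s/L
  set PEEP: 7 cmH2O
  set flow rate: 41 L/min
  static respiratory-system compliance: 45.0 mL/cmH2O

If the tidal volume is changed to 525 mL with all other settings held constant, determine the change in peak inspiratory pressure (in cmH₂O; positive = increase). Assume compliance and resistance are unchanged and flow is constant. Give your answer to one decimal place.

1.6

PIP = Vt/C + R·V̇ + PEEP (constant-flow equation of motion).
Only the elastic term changes: ΔPIP = ΔVt / C = (525 − 455) / 45.0 = 1.556 cmH2O.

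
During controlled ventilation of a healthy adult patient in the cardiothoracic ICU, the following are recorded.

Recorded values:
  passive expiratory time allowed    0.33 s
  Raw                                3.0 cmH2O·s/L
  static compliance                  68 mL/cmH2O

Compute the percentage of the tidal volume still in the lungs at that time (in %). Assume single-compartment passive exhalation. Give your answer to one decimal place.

19.8

τ = R × C = 3.0 × 68 mL/cmH2O = 3.0 × 0.068 L/cmH2O = 0.204 s.
Passive exhalation: V(t)/V₀ = e^(−t/τ) = e^(−0.33/0.204) = 0.1984.
Fraction remaining = 0.1984 → 19.84%.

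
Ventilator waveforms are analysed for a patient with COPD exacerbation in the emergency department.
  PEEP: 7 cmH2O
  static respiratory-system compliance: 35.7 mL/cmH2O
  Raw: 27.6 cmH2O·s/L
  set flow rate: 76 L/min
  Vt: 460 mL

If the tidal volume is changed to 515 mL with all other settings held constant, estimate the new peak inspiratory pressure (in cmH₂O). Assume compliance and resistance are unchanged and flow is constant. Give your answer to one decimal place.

Flow: 76 L/min ÷ 60 = 1.2667 L/s.
PIP = Vt/C + R·V̇ + PEEP (constant-flow equation of motion).
Only the elastic term changes: ΔPIP = ΔVt / C = (515 − 460) / 35.7 = 1.541 cmH2O.
Original PIP = 460/35.7 + 27.6×1.2667 + 7 = 54.846 cmH2O; new PIP = 54.846 + (1.541) = 56.387 cmH2O.

56.4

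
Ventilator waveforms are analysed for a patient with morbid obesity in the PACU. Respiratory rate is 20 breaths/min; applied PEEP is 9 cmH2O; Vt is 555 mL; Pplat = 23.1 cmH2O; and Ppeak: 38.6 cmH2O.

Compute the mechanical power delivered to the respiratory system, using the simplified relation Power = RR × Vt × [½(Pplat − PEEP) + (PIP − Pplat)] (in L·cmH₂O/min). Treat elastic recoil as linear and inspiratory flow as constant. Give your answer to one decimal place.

Per-breath work = Vt × [½(Pplat−PEEP) + (PIP−Pplat)] = 0.555 × [0.5×14.1 + 15.5] = 0.555 × 22.55 = 12.515 L·cmH2O.
Power = 20 × 12.515 = 250.3 L·cmH2O/min.

250.3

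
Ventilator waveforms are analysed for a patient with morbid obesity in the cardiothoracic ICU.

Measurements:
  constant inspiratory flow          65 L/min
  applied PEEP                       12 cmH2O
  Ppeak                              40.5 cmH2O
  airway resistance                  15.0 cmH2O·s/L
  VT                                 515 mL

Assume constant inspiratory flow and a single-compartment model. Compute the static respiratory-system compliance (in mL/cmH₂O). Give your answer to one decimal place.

Flow: 65 L/min ÷ 60 = 1.0833 L/s.
Equation of motion (constant flow): PIP = Vt/C + R·V̇ + PEEP.
Vt/C = PIP − R·V̇ − PEEP = 40.5 − 15.0×1.0833 − 12 = 40.5 − 16.25 − 12 = 12.25 cmH2O.
C = Vt / 12.25 = 515 / 12.25 = 42.041 mL/cmH2O.

42.0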